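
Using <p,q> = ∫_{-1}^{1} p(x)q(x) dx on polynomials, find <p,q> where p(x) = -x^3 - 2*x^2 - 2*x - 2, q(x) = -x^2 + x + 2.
<p,q> = -154/15

Expand the product: p(x)·q(x) = x^5 + x^4 - 2*x^3 - 4*x^2 - 6*x - 4.
∫_{-1}^{1} of each monomial x^k gives [2/(k+1) if k even, 0 if k odd]. Integrating term-by-term (or equivalently evaluating the antiderivative F(x) = x^6/6 + x^5/5 - x^4/2 - 4*x^3/3 - 3*x^2 - 4*x at the endpoints):
  F(1) − F(−1) = -127/15 − (9/5) = -154/15.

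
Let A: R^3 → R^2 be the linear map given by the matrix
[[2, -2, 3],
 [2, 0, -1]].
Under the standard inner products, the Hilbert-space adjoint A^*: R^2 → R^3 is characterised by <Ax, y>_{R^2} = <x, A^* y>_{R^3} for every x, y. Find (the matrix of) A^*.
A^* = A^T =
[[2, 2],
 [-2, 0],
 [3, -1]]

For real matrices with standard dot products, the defining identity <Ax, y> = <x, A^* y> gives (Ax)^T y = x^T (A^*) y, i.e. x^T A^T y = x^T (A^*) y. Since this holds for all x, y, we must have A^* = A^T. Therefore
A^* =
[[2, 2],
 [-2, 0],
 [3, -1]].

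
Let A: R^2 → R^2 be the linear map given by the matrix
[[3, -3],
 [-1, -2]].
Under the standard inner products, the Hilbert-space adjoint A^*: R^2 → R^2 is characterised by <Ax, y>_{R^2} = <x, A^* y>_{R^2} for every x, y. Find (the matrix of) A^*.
A^* = A^T =
[[3, -1],
 [-3, -2]]

For real matrices with standard dot products, the defining identity <Ax, y> = <x, A^* y> gives (Ax)^T y = x^T (A^*) y, i.e. x^T A^T y = x^T (A^*) y. Since this holds for all x, y, we must have A^* = A^T. Therefore
A^* =
[[3, -1],
 [-3, -2]].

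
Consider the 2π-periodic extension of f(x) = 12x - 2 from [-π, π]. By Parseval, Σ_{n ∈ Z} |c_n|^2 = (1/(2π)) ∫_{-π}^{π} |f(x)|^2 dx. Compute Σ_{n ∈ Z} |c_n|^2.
Σ |c_n|^2 = 48π^2 + 4

Expand and integrate term by term over [-π, π]:
  ∫ (12x)^2 dx = 144·(2π^3/3); ∫ 2·12·(-2)·x dx = 0 (odd integrand); ∫ (-2)^2 dx = 4·2π.
So (1/(2π)) ∫_{-π}^{π} (12x - 2)^2 dx = 144π^2/3 + 4 = 48π^2 + 4.
Parseval ⇒ Σ |c_n|^2 = 48π^2 + 4.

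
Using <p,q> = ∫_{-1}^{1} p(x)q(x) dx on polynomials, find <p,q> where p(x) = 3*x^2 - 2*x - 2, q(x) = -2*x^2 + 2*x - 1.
<p,q> = -2/5

Expand the product: p(x)·q(x) = -6*x^4 + 10*x^3 - 3*x^2 - 2*x + 2.
∫_{-1}^{1} of each monomial x^k gives [2/(k+1) if k even, 0 if k odd]. Integrating term-by-term (or equivalently evaluating the antiderivative F(x) = -6*x^5/5 + 5*x^4/2 - x^3 - x^2 + 2*x at the endpoints):
  F(1) − F(−1) = 13/10 − (17/10) = -2/5.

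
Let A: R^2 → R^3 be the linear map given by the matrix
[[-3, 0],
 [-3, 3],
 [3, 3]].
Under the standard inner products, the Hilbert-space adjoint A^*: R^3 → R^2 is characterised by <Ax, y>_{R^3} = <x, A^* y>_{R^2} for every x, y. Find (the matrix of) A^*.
A^* = A^T =
[[-3, -3, 3],
 [0, 3, 3]]

For real matrices with standard dot products, the defining identity <Ax, y> = <x, A^* y> gives (Ax)^T y = x^T (A^*) y, i.e. x^T A^T y = x^T (A^*) y. Since this holds for all x, y, we must have A^* = A^T. Therefore
A^* =
[[-3, -3, 3],
 [0, 3, 3]].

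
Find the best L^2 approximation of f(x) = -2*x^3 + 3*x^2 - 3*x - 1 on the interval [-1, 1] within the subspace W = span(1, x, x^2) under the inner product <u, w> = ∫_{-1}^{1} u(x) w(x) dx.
g(x) = 3*x^2 - 21*x/5 - 1

The best approximation g ∈ W is the orthogonal projection of f onto W. Writing g = a_0 + a_1 x + a_2 x^2, the coefficients solve the normal equations G · a = b where
  G_{ij} = <φ_i, φ_j> and b_i = <f, φ_i>, with φ_0 = 1, φ_1 = x, φ_2 = x^2.
G =
  [2, 0, 2/3]
  [0, 2/3, 0]
  [2/3, 0, 2/5],
b = (0, -14/5, 8/15).
Solving gives a_0 = -1, a_1 = -21/5, a_2 = 3, so
  g(x) = 3*x^2 - 21*x/5 - 1.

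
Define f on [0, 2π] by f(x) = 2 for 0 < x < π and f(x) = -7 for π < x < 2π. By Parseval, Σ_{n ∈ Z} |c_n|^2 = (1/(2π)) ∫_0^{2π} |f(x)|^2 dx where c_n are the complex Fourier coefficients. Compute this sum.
Σ |c_n|^2 = 53/2

Parseval equates the L^2 energy of f (normalised by 1/(2π)) with the ℓ^2 sum of its Fourier coefficients: (1/(2π)) ∫_0^{2π} |f|^2 = Σ |c_n|^2.
Compute the left side: (1/(2π)) [∫_0^π 2^2 dx + ∫_π^{2π} (-7)^2 dx] = (1/(2π)) · (4π + 49π) = (4 + 49)/2 = 53/2.
So Σ_{n ∈ Z} |c_n|^2 = 53/2.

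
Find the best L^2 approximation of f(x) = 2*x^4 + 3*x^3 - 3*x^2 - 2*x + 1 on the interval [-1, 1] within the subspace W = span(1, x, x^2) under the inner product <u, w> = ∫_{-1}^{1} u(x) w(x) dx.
g(x) = -9*x^2/7 - x/5 + 29/35

The best approximation g ∈ W is the orthogonal projection of f onto W. Writing g = a_0 + a_1 x + a_2 x^2, the coefficients solve the normal equations G · a = b where
  G_{ij} = <φ_i, φ_j> and b_i = <f, φ_i>, with φ_0 = 1, φ_1 = x, φ_2 = x^2.
G =
  [2, 0, 2/3]
  [0, 2/3, 0]
  [2/3, 0, 2/5],
b = (4/5, -2/15, 4/105).
Solving gives a_0 = 29/35, a_1 = -1/5, a_2 = -9/7, so
  g(x) = -9*x^2/7 - x/5 + 29/35.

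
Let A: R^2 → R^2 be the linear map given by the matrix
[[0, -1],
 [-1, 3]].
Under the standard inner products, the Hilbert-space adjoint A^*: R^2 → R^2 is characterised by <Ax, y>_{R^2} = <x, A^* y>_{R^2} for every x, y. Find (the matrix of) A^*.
A^* = A^T =
[[0, -1],
 [-1, 3]]

For real matrices with standard dot products, the defining identity <Ax, y> = <x, A^* y> gives (Ax)^T y = x^T (A^*) y, i.e. x^T A^T y = x^T (A^*) y. Since this holds for all x, y, we must have A^* = A^T. Therefore
A^* =
[[0, -1],
 [-1, 3]].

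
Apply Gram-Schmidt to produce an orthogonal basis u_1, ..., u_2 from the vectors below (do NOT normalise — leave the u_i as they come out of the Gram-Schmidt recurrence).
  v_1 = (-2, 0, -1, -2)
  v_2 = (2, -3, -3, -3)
Orthogonal basis:
  u_1 = (-2, 0, -1, -2)
  u_2 = (28/9, -3, -22/9, -17/9)

Apply the Gram-Schmidt recurrence
  u_1 = v_1
  u_i = v_i − Σ_{j<i} ((v_i · u_j) / (u_j · u_j)) · u_j.

Step by step this gives:
  u_1 = (-2, 0, -1, -2)
  u_2 = (28/9, -3, -22/9, -17/9)

Orthogonality check:
  u_2 · u_1 = 0 (should be 0)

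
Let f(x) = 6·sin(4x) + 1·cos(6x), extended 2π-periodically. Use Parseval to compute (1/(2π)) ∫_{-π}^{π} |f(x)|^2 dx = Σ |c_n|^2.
Σ |c_n|^2 = 37/2

Expand |f|^2 and use orthogonality of {sin(nx), cos(mx)} on [-π, π]:
  ∫_{-π}^{π} sin(nx)^2 dx = π, ∫ cos(mx)^2 dx = π, and cross terms integrate to 0.
So ∫_{-π}^{π} f(x)^2 dx = 6^2 · π + 1^2 · π = (36 + 1)π.
Divide by 2π: (36 + 1)/2 = 37/2.
By Parseval, this equals Σ |c_n|^2.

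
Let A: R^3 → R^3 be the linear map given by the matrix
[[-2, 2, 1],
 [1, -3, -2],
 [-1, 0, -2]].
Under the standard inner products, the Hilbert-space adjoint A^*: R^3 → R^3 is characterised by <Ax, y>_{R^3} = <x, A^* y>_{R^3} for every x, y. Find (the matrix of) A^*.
A^* = A^T =
[[-2, 1, -1],
 [2, -3, 0],
 [1, -2, -2]]

For real matrices with standard dot products, the defining identity <Ax, y> = <x, A^* y> gives (Ax)^T y = x^T (A^*) y, i.e. x^T A^T y = x^T (A^*) y. Since this holds for all x, y, we must have A^* = A^T. Therefore
A^* =
[[-2, 1, -1],
 [2, -3, 0],
 [1, -2, -2]].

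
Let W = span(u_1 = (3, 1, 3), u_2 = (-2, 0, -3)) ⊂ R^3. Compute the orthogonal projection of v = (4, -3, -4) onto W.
proj_W(v) = (1/22, 21/22, -15/11)

Set up U = [u_1 | ... | u_2] ∈ R^(3×2). The projector onto W = col(U) is P = U (U^T U)^(-1) U^T.
Compute U^T U =
  [19, -15]
  [-15, 13],
and U^T v = (-3, 4).
Solve U^T U · c = U^T v for the coefficients: c = (21/22, 31/22). The projection is proj_W(v) = U c.
Check: (v - proj_W(v)) · u_1 = 0  (should be 0).
Check: (v - proj_W(v)) · u_2 = 0  (should be 0).
Result: proj_W(v) = (1/22, 21/22, -15/11).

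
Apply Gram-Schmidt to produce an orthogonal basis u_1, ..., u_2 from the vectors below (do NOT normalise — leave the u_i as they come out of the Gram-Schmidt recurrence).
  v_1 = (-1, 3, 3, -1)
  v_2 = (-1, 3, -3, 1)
Orthogonal basis:
  u_1 = (-1, 3, 3, -1)
  u_2 = (-1, 3, -3, 1)

Apply the Gram-Schmidt recurrence
  u_1 = v_1
  u_i = v_i − Σ_{j<i} ((v_i · u_j) / (u_j · u_j)) · u_j.

Step by step this gives:
  u_1 = (-1, 3, 3, -1)
  u_2 = (-1, 3, -3, 1)

Orthogonality check:
  u_2 · u_1 = 0 (should be 0)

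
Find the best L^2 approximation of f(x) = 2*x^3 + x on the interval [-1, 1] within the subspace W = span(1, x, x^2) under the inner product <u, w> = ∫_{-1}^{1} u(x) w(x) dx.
g(x) = 11*x/5

The best approximation g ∈ W is the orthogonal projection of f onto W. Writing g = a_0 + a_1 x + a_2 x^2, the coefficients solve the normal equations G · a = b where
  G_{ij} = <φ_i, φ_j> and b_i = <f, φ_i>, with φ_0 = 1, φ_1 = x, φ_2 = x^2.
G =
  [2, 0, 2/3]
  [0, 2/3, 0]
  [2/3, 0, 2/5],
b = (0, 22/15, 0).
Solving gives a_0 = 0, a_1 = 11/5, a_2 = 0, so
  g(x) = 11*x/5.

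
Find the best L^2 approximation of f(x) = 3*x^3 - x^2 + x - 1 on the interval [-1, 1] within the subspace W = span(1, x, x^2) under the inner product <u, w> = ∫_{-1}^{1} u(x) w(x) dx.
g(x) = -x^2 + 14*x/5 - 1

The best approximation g ∈ W is the orthogonal projection of f onto W. Writing g = a_0 + a_1 x + a_2 x^2, the coefficients solve the normal equations G · a = b where
  G_{ij} = <φ_i, φ_j> and b_i = <f, φ_i>, with φ_0 = 1, φ_1 = x, φ_2 = x^2.
G =
  [2, 0, 2/3]
  [0, 2/3, 0]
  [2/3, 0, 2/5],
b = (-8/3, 28/15, -16/15).
Solving gives a_0 = -1, a_1 = 14/5, a_2 = -1, so
  g(x) = -x^2 + 14*x/5 - 1.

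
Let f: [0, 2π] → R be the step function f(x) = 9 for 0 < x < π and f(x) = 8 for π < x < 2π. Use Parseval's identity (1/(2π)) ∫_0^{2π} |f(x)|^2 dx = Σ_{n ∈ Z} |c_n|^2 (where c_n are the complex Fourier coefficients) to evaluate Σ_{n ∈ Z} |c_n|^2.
Σ |c_n|^2 = 145/2

Parseval equates the L^2 energy of f (normalised by 1/(2π)) with the ℓ^2 sum of its Fourier coefficients: (1/(2π)) ∫_0^{2π} |f|^2 = Σ |c_n|^2.
Compute the left side: (1/(2π)) [∫_0^π 9^2 dx + ∫_π^{2π} 8^2 dx] = (1/(2π)) · (81π + 64π) = (81 + 64)/2 = 145/2.
So Σ_{n ∈ Z} |c_n|^2 = 145/2.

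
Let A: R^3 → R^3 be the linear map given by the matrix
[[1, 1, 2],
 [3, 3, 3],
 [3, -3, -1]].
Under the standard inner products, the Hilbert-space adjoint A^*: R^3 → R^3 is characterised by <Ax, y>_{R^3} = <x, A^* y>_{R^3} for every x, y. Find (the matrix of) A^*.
A^* = A^T =
[[1, 3, 3],
 [1, 3, -3],
 [2, 3, -1]]

For real matrices with standard dot products, the defining identity <Ax, y> = <x, A^* y> gives (Ax)^T y = x^T (A^*) y, i.e. x^T A^T y = x^T (A^*) y. Since this holds for all x, y, we must have A^* = A^T. Therefore
A^* =
[[1, 3, 3],
 [1, 3, -3],
 [2, 3, -1]].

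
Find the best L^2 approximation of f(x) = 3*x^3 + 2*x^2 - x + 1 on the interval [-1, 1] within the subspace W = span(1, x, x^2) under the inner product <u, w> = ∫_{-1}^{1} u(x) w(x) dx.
g(x) = 2*x^2 + 4*x/5 + 1

The best approximation g ∈ W is the orthogonal projection of f onto W. Writing g = a_0 + a_1 x + a_2 x^2, the coefficients solve the normal equations G · a = b where
  G_{ij} = <φ_i, φ_j> and b_i = <f, φ_i>, with φ_0 = 1, φ_1 = x, φ_2 = x^2.
G =
  [2, 0, 2/3]
  [0, 2/3, 0]
  [2/3, 0, 2/5],
b = (10/3, 8/15, 22/15).
Solving gives a_0 = 1, a_1 = 4/5, a_2 = 2, so
  g(x) = 2*x^2 + 4*x/5 + 1.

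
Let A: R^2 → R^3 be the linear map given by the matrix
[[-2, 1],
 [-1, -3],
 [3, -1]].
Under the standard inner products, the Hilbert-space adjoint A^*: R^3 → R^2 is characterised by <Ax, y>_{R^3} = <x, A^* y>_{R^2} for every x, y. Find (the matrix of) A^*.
A^* = A^T =
[[-2, -1, 3],
 [1, -3, -1]]

For real matrices with standard dot products, the defining identity <Ax, y> = <x, A^* y> gives (Ax)^T y = x^T (A^*) y, i.e. x^T A^T y = x^T (A^*) y. Since this holds for all x, y, we must have A^* = A^T. Therefore
A^* =
[[-2, -1, 3],
 [1, -3, -1]].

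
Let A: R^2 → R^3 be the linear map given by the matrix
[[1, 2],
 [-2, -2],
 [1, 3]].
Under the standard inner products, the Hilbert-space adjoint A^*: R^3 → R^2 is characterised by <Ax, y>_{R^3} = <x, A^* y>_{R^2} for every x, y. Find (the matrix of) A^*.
A^* = A^T =
[[1, -2, 1],
 [2, -2, 3]]

For real matrices with standard dot products, the defining identity <Ax, y> = <x, A^* y> gives (Ax)^T y = x^T (A^*) y, i.e. x^T A^T y = x^T (A^*) y. Since this holds for all x, y, we must have A^* = A^T. Therefore
A^* =
[[1, -2, 1],
 [2, -2, 3]].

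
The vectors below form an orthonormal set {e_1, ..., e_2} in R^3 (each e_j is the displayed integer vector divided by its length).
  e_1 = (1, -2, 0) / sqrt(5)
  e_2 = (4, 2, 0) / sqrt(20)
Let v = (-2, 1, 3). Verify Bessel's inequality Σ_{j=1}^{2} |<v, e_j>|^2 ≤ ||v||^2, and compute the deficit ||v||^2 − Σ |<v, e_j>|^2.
Σ |<v, e_j>|^2 = 5; ||v||^2 = 14; deficit = 9

Write each e_j = u_j / sqrt(<u_j, u_j>) where u_j is the displayed integer vector. Then <v, e_j> = <v, u_j> / sqrt(<u_j, u_j>), so |<v, e_j>|^2 = <v, u_j>^2 / <u_j, u_j>.
Coefficients: <v, e_1> = -4/sqrt(5), <v, e_2> = -6/sqrt(20).
Square and sum: Σ |<v, e_j>|^2 = 5.
Compute ||v||^2 = v·v = 14.
Deficit = 14 − 5 = 9 ≥ 0, confirming Bessel's inequality. (The deficit equals ||v − Σ <v,e_j> e_j||^2, the squared distance from v to span{e_j}.)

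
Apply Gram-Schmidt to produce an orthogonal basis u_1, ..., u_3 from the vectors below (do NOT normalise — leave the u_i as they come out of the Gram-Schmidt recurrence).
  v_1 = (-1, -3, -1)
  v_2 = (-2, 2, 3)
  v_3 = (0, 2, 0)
Orthogonal basis:
  u_1 = (-1, -3, -1)
  u_2 = (-29/11, 1/11, 26/11)
  u_3 = (-35/69, 25/69, -40/69)

Apply the Gram-Schmidt recurrence
  u_1 = v_1
  u_i = v_i − Σ_{j<i} ((v_i · u_j) / (u_j · u_j)) · u_j.

Step by step this gives:
  u_1 = (-1, -3, -1)
  u_2 = (-29/11, 1/11, 26/11)
  u_3 = (-35/69, 25/69, -40/69)

Orthogonality check:
  u_2 · u_1 = 0 (should be 0)
  u_3 · u_1 = 0 (should be 0)
  u_3 · u_2 = 0 (should be 0)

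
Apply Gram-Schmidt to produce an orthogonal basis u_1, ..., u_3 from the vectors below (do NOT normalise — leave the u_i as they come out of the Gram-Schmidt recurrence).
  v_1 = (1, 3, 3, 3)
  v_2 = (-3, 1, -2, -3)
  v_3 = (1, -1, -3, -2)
Orthogonal basis:
  u_1 = (1, 3, 3, 3)
  u_2 = (-69/28, 73/28, -11/28, -39/28)
  u_3 = (597/419, 425/419, -506/419, -118/419)

Apply the Gram-Schmidt recurrence
  u_1 = v_1
  u_i = v_i − Σ_{j<i} ((v_i · u_j) / (u_j · u_j)) · u_j.

Step by step this gives:
  u_1 = (1, 3, 3, 3)
  u_2 = (-69/28, 73/28, -11/28, -39/28)
  u_3 = (597/419, 425/419, -506/419, -118/419)

Orthogonality check:
  u_2 · u_1 = 0 (should be 0)
  u_3 · u_1 = 0 (should be 0)
  u_3 · u_2 = 0 (should be 0)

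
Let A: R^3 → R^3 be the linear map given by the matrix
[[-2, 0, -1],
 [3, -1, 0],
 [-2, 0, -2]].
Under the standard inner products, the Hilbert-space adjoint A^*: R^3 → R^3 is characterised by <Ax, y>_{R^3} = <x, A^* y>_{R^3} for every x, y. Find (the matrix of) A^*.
A^* = A^T =
[[-2, 3, -2],
 [0, -1, 0],
 [-1, 0, -2]]

For real matrices with standard dot products, the defining identity <Ax, y> = <x, A^* y> gives (Ax)^T y = x^T (A^*) y, i.e. x^T A^T y = x^T (A^*) y. Since this holds for all x, y, we must have A^* = A^T. Therefore
A^* =
[[-2, 3, -2],
 [0, -1, 0],
 [-1, 0, -2]].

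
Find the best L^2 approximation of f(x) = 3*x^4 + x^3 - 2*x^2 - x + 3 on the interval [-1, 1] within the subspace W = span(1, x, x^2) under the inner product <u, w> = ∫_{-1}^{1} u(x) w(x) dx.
g(x) = 4*x^2/7 - 2*x/5 + 96/35

The best approximation g ∈ W is the orthogonal projection of f onto W. Writing g = a_0 + a_1 x + a_2 x^2, the coefficients solve the normal equations G · a = b where
  G_{ij} = <φ_i, φ_j> and b_i = <f, φ_i>, with φ_0 = 1, φ_1 = x, φ_2 = x^2.
G =
  [2, 0, 2/3]
  [0, 2/3, 0]
  [2/3, 0, 2/5],
b = (88/15, -4/15, 72/35).
Solving gives a_0 = 96/35, a_1 = -2/5, a_2 = 4/7, so
  g(x) = 4*x^2/7 - 2*x/5 + 96/35.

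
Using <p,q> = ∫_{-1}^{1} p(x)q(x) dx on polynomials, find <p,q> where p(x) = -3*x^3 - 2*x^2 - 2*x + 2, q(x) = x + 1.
<p,q> = 2/15

Expand the product: p(x)·q(x) = -3*x^4 - 5*x^3 - 4*x^2 + 2.
∫_{-1}^{1} of each monomial x^k gives [2/(k+1) if k even, 0 if k odd]. Integrating term-by-term (or equivalently evaluating the antiderivative F(x) = -3*x^5/5 - 5*x^4/4 - 4*x^3/3 + 2*x at the endpoints):
  F(1) − F(−1) = -71/60 − (-79/60) = 2/15.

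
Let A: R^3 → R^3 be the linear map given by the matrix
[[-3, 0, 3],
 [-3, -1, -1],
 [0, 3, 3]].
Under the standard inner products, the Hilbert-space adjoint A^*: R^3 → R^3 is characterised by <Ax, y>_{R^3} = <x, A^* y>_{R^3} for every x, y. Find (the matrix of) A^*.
A^* = A^T =
[[-3, -3, 0],
 [0, -1, 3],
 [3, -1, 3]]

For real matrices with standard dot products, the defining identity <Ax, y> = <x, A^* y> gives (Ax)^T y = x^T (A^*) y, i.e. x^T A^T y = x^T (A^*) y. Since this holds for all x, y, we must have A^* = A^T. Therefore
A^* =
[[-3, -3, 0],
 [0, -1, 3],
 [3, -1, 3]].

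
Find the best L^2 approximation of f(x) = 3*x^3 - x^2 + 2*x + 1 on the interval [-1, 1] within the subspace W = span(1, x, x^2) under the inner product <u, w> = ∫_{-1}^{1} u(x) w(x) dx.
g(x) = -x^2 + 19*x/5 + 1

The best approximation g ∈ W is the orthogonal projection of f onto W. Writing g = a_0 + a_1 x + a_2 x^2, the coefficients solve the normal equations G · a = b where
  G_{ij} = <φ_i, φ_j> and b_i = <f, φ_i>, with φ_0 = 1, φ_1 = x, φ_2 = x^2.
G =
  [2, 0, 2/3]
  [0, 2/3, 0]
  [2/3, 0, 2/5],
b = (4/3, 38/15, 4/15).
Solving gives a_0 = 1, a_1 = 19/5, a_2 = -1, so
  g(x) = -x^2 + 19*x/5 + 1.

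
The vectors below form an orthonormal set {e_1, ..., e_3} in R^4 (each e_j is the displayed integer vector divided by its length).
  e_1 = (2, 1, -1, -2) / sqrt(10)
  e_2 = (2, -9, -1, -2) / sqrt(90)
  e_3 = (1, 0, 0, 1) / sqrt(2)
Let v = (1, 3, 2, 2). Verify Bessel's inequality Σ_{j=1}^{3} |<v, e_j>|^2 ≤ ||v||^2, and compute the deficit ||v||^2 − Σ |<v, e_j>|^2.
Σ |<v, e_j>|^2 = 275/18; ||v||^2 = 18; deficit = 49/18

Write each e_j = u_j / sqrt(<u_j, u_j>) where u_j is the displayed integer vector. Then <v, e_j> = <v, u_j> / sqrt(<u_j, u_j>), so |<v, e_j>|^2 = <v, u_j>^2 / <u_j, u_j>.
Coefficients: <v, e_1> = -1/sqrt(10), <v, e_2> = -31/sqrt(90), <v, e_3> = 3/sqrt(2).
Square and sum: Σ |<v, e_j>|^2 = 275/18.
Compute ||v||^2 = v·v = 18.
Deficit = 18 − 275/18 = 49/18 ≥ 0, confirming Bessel's inequality. (The deficit equals ||v − Σ <v,e_j> e_j||^2, the squared distance from v to span{e_j}.)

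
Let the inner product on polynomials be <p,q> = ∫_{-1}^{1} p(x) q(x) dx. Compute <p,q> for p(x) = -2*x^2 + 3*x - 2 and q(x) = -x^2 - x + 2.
<p,q> = -158/15

Expand the product: p(x)·q(x) = 2*x^4 - x^3 - 5*x^2 + 8*x - 4.
∫_{-1}^{1} of each monomial x^k gives [2/(k+1) if k even, 0 if k odd]. Integrating term-by-term (or equivalently evaluating the antiderivative F(x) = 2*x^5/5 - x^4/4 - 5*x^3/3 + 4*x^2 - 4*x at the endpoints):
  F(1) − F(−1) = -91/60 − (541/60) = -158/15.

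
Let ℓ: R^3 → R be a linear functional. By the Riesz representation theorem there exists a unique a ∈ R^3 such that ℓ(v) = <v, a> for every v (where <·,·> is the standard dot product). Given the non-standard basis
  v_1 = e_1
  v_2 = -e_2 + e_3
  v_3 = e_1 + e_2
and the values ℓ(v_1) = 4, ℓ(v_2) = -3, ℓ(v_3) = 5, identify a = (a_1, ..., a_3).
a = (4, 1, -2)

Write a = (a_1, ..., a_3) in the standard basis. For each basis vector v_i, ℓ(v_i) = <v_i, a> is a linear equation in the a_j's. Collect the n equations into a matrix system V a = ℓ, where row i of V is v_i (expressed in the standard basis). Since V is invertible (lower-triangular with 1s on the diagonal, up to permutation), solve by back-substitution:
  V =
[[1, 0, 0],
 [0, -1, 1],
 [1, 1, 0]]
  V a = (4, -3, 5)
Solving gives a = (4, 1, -2).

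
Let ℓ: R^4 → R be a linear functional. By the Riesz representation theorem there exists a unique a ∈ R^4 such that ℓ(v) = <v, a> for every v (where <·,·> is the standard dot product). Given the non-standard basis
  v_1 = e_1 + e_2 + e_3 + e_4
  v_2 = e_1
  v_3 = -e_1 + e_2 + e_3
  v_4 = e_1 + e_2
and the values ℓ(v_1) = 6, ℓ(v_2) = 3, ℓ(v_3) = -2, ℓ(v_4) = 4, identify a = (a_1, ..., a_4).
a = (3, 1, 0, 2)

Write a = (a_1, ..., a_4) in the standard basis. For each basis vector v_i, ℓ(v_i) = <v_i, a> is a linear equation in the a_j's. Collect the n equations into a matrix system V a = ℓ, where row i of V is v_i (expressed in the standard basis). Since V is invertible (lower-triangular with 1s on the diagonal, up to permutation), solve by back-substitution:
  V =
[[1, 1, 1, 1],
 [1, 0, 0, 0],
 [-1, 1, 1, 0],
 [1, 1, 0, 0]]
  V a = (6, 3, -2, 4)
Solving gives a = (3, 1, 0, 2).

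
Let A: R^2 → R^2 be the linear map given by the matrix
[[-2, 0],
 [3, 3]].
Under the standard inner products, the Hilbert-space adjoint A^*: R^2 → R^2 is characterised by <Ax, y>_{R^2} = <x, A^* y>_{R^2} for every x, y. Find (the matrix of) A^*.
A^* = A^T =
[[-2, 3],
 [0, 3]]

For real matrices with standard dot products, the defining identity <Ax, y> = <x, A^* y> gives (Ax)^T y = x^T (A^*) y, i.e. x^T A^T y = x^T (A^*) y. Since this holds for all x, y, we must have A^* = A^T. Therefore
A^* =
[[-2, 3],
 [0, 3]].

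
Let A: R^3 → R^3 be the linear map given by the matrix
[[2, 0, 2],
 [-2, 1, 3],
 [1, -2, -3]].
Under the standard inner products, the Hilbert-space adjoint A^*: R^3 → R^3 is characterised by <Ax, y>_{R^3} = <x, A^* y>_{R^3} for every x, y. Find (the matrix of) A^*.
A^* = A^T =
[[2, -2, 1],
 [0, 1, -2],
 [2, 3, -3]]

For real matrices with standard dot products, the defining identity <Ax, y> = <x, A^* y> gives (Ax)^T y = x^T (A^*) y, i.e. x^T A^T y = x^T (A^*) y. Since this holds for all x, y, we must have A^* = A^T. Therefore
A^* =
[[2, -2, 1],
 [0, 1, -2],
 [2, 3, -3]].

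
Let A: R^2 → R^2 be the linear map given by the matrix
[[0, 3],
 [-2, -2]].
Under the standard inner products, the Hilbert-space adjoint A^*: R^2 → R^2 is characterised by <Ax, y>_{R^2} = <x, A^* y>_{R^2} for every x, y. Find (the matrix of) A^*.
A^* = A^T =
[[0, -2],
 [3, -2]]

For real matrices with standard dot products, the defining identity <Ax, y> = <x, A^* y> gives (Ax)^T y = x^T (A^*) y, i.e. x^T A^T y = x^T (A^*) y. Since this holds for all x, y, we must have A^* = A^T. Therefore
A^* =
[[0, -2],
 [3, -2]].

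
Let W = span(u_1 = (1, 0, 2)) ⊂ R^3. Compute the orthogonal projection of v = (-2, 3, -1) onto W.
proj_W(v) = (-4/5, 0, -8/5)

Set up U = [u_1 | ... | u_1] ∈ R^(3×1). The projector onto W = col(U) is P = U (U^T U)^(-1) U^T.
Compute U^T U =
  [5],
and U^T v = (-4).
Solve U^T U · c = U^T v for the coefficients: c = (-4/5). The projection is proj_W(v) = U c.
Check: (v - proj_W(v)) · u_1 = 0  (should be 0).
Result: proj_W(v) = (-4/5, 0, -8/5).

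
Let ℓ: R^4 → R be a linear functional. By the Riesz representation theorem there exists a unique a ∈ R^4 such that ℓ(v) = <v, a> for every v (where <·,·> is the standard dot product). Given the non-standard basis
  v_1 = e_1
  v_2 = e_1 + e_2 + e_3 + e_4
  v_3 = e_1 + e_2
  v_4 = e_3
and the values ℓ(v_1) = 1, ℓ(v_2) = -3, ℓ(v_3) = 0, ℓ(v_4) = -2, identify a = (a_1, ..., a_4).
a = (1, -1, -2, -1)

Write a = (a_1, ..., a_4) in the standard basis. For each basis vector v_i, ℓ(v_i) = <v_i, a> is a linear equation in the a_j's. Collect the n equations into a matrix system V a = ℓ, where row i of V is v_i (expressed in the standard basis). Since V is invertible (lower-triangular with 1s on the diagonal, up to permutation), solve by back-substitution:
  V =
[[1, 0, 0, 0],
 [1, 1, 1, 1],
 [1, 1, 0, 0],
 [0, 0, 1, 0]]
  V a = (1, -3, 0, -2)
Solving gives a = (1, -1, -2, -1).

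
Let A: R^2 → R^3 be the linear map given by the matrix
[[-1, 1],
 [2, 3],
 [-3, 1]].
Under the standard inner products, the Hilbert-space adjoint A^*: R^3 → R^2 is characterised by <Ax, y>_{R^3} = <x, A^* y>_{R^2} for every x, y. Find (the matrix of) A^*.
A^* = A^T =
[[-1, 2, -3],
 [1, 3, 1]]

For real matrices with standard dot products, the defining identity <Ax, y> = <x, A^* y> gives (Ax)^T y = x^T (A^*) y, i.e. x^T A^T y = x^T (A^*) y. Since this holds for all x, y, we must have A^* = A^T. Therefore
A^* =
[[-1, 2, -3],
 [1, 3, 1]].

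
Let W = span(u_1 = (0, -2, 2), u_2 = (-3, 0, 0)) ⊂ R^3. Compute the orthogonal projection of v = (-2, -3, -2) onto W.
proj_W(v) = (-2, -1/2, 1/2)

Set up U = [u_1 | ... | u_2] ∈ R^(3×2). The projector onto W = col(U) is P = U (U^T U)^(-1) U^T.
Compute U^T U =
  [8, 0]
  [0, 9],
and U^T v = (2, 6).
Solve U^T U · c = U^T v for the coefficients: c = (1/4, 2/3). The projection is proj_W(v) = U c.
Check: (v - proj_W(v)) · u_1 = 0  (should be 0).
Check: (v - proj_W(v)) · u_2 = 0  (should be 0).
Result: proj_W(v) = (-2, -1/2, 1/2).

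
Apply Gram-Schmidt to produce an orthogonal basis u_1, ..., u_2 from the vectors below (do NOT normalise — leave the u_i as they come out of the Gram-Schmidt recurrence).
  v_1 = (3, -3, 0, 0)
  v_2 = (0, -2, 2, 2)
Orthogonal basis:
  u_1 = (3, -3, 0, 0)
  u_2 = (-1, -1, 2, 2)

Apply the Gram-Schmidt recurrence
  u_1 = v_1
  u_i = v_i − Σ_{j<i} ((v_i · u_j) / (u_j · u_j)) · u_j.

Step by step this gives:
  u_1 = (3, -3, 0, 0)
  u_2 = (-1, -1, 2, 2)

Orthogonality check:
  u_2 · u_1 = 0 (should be 0)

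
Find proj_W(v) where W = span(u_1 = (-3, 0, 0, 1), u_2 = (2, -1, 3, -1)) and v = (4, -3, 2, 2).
proj_W(v) = (295/101, -80/101, 240/101, -125/101)

Set up U = [u_1 | ... | u_2] ∈ R^(4×2). The projector onto W = col(U) is P = U (U^T U)^(-1) U^T.
Compute U^T U =
  [10, -7]
  [-7, 15],
and U^T v = (-10, 15).
Solve U^T U · c = U^T v for the coefficients: c = (-45/101, 80/101). The projection is proj_W(v) = U c.
Check: (v - proj_W(v)) · u_1 = 0  (should be 0).
Check: (v - proj_W(v)) · u_2 = 0  (should be 0).
Result: proj_W(v) = (295/101, -80/101, 240/101, -125/101).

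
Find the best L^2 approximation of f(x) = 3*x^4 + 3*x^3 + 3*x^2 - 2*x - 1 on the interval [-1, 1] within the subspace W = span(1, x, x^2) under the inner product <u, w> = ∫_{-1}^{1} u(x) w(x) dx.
g(x) = 39*x^2/7 - x/5 - 44/35

The best approximation g ∈ W is the orthogonal projection of f onto W. Writing g = a_0 + a_1 x + a_2 x^2, the coefficients solve the normal equations G · a = b where
  G_{ij} = <φ_i, φ_j> and b_i = <f, φ_i>, with φ_0 = 1, φ_1 = x, φ_2 = x^2.
G =
  [2, 0, 2/3]
  [0, 2/3, 0]
  [2/3, 0, 2/5],
b = (6/5, -2/15, 146/105).
Solving gives a_0 = -44/35, a_1 = -1/5, a_2 = 39/7, so
  g(x) = 39*x^2/7 - x/5 - 44/35.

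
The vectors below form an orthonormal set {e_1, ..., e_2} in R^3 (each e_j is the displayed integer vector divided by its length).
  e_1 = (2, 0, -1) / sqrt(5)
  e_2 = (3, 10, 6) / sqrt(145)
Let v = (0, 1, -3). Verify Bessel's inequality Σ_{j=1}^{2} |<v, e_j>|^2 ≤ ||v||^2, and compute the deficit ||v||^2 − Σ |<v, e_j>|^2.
Σ |<v, e_j>|^2 = 65/29; ||v||^2 = 10; deficit = 225/29

Write each e_j = u_j / sqrt(<u_j, u_j>) where u_j is the displayed integer vector. Then <v, e_j> = <v, u_j> / sqrt(<u_j, u_j>), so |<v, e_j>|^2 = <v, u_j>^2 / <u_j, u_j>.
Coefficients: <v, e_1> = 3/sqrt(5), <v, e_2> = -8/sqrt(145).
Square and sum: Σ |<v, e_j>|^2 = 65/29.
Compute ||v||^2 = v·v = 10.
Deficit = 10 − 65/29 = 225/29 ≥ 0, confirming Bessel's inequality. (The deficit equals ||v − Σ <v,e_j> e_j||^2, the squared distance from v to span{e_j}.)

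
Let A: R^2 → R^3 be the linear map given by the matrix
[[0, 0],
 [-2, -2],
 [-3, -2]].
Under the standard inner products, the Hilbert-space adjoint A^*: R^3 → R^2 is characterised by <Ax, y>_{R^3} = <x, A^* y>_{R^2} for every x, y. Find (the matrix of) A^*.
A^* = A^T =
[[0, -2, -3],
 [0, -2, -2]]

For real matrices with standard dot products, the defining identity <Ax, y> = <x, A^* y> gives (Ax)^T y = x^T (A^*) y, i.e. x^T A^T y = x^T (A^*) y. Since this holds for all x, y, we must have A^* = A^T. Therefore
A^* =
[[0, -2, -3],
 [0, -2, -2]].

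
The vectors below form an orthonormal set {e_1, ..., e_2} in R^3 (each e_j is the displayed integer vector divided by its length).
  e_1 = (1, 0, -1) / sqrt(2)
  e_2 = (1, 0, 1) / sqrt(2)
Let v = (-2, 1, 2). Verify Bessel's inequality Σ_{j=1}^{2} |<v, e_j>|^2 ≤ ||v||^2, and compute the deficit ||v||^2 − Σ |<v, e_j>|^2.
Σ |<v, e_j>|^2 = 8; ||v||^2 = 9; deficit = 1

Write each e_j = u_j / sqrt(<u_j, u_j>) where u_j is the displayed integer vector. Then <v, e_j> = <v, u_j> / sqrt(<u_j, u_j>), so |<v, e_j>|^2 = <v, u_j>^2 / <u_j, u_j>.
Coefficients: <v, e_1> = -4/sqrt(2), <v, e_2> = 0/sqrt(2).
Square and sum: Σ |<v, e_j>|^2 = 8.
Compute ||v||^2 = v·v = 9.
Deficit = 9 − 8 = 1 ≥ 0, confirming Bessel's inequality. (The deficit equals ||v − Σ <v,e_j> e_j||^2, the squared distance from v to span{e_j}.)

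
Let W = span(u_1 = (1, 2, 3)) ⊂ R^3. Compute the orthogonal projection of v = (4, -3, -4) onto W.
proj_W(v) = (-1, -2, -3)

Set up U = [u_1 | ... | u_1] ∈ R^(3×1). The projector onto W = col(U) is P = U (U^T U)^(-1) U^T.
Compute U^T U =
  [14],
and U^T v = (-14).
Solve U^T U · c = U^T v for the coefficients: c = (-1). The projection is proj_W(v) = U c.
Check: (v - proj_W(v)) · u_1 = 0  (should be 0).
Result: proj_W(v) = (-1, -2, -3).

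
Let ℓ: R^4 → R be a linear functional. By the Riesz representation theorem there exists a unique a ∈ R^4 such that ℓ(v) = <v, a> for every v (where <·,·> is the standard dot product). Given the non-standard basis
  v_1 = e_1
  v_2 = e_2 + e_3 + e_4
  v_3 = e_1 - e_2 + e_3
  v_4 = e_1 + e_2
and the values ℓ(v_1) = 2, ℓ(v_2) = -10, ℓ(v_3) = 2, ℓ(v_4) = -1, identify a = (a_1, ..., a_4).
a = (2, -3, -3, -4)

Write a = (a_1, ..., a_4) in the standard basis. For each basis vector v_i, ℓ(v_i) = <v_i, a> is a linear equation in the a_j's. Collect the n equations into a matrix system V a = ℓ, where row i of V is v_i (expressed in the standard basis). Since V is invertible (lower-triangular with 1s on the diagonal, up to permutation), solve by back-substitution:
  V =
[[1, 0, 0, 0],
 [0, 1, 1, 1],
 [1, -1, 1, 0],
 [1, 1, 0, 0]]
  V a = (2, -10, 2, -1)
Solving gives a = (2, -3, -3, -4).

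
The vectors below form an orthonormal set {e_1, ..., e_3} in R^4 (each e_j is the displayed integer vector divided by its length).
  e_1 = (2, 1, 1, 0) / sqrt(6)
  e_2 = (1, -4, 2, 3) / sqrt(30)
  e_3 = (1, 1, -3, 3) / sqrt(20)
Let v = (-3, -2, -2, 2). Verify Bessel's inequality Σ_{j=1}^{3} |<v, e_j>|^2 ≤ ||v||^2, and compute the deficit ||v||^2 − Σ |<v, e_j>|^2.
Σ |<v, e_j>|^2 = 83/4; ||v||^2 = 21; deficit = 1/4

Write each e_j = u_j / sqrt(<u_j, u_j>) where u_j is the displayed integer vector. Then <v, e_j> = <v, u_j> / sqrt(<u_j, u_j>), so |<v, e_j>|^2 = <v, u_j>^2 / <u_j, u_j>.
Coefficients: <v, e_1> = -10/sqrt(6), <v, e_2> = 7/sqrt(30), <v, e_3> = 7/sqrt(20).
Square and sum: Σ |<v, e_j>|^2 = 83/4.
Compute ||v||^2 = v·v = 21.
Deficit = 21 − 83/4 = 1/4 ≥ 0, confirming Bessel's inequality. (The deficit equals ||v − Σ <v,e_j> e_j||^2, the squared distance from v to span{e_j}.)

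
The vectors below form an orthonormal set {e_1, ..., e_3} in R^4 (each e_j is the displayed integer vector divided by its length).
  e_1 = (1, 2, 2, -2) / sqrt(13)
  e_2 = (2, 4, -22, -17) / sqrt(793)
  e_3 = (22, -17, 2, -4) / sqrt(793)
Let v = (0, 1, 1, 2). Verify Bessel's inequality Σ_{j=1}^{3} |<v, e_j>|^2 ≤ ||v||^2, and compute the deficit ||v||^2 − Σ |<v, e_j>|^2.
Σ |<v, e_j>|^2 = 53/13; ||v||^2 = 6; deficit = 25/13

Write each e_j = u_j / sqrt(<u_j, u_j>) where u_j is the displayed integer vector. Then <v, e_j> = <v, u_j> / sqrt(<u_j, u_j>), so |<v, e_j>|^2 = <v, u_j>^2 / <u_j, u_j>.
Coefficients: <v, e_1> = 0/sqrt(13), <v, e_2> = -52/sqrt(793), <v, e_3> = -23/sqrt(793).
Square and sum: Σ |<v, e_j>|^2 = 53/13.
Compute ||v||^2 = v·v = 6.
Deficit = 6 − 53/13 = 25/13 ≥ 0, confirming Bessel's inequality. (The deficit equals ||v − Σ <v,e_j> e_j||^2, the squared distance from v to span{e_j}.)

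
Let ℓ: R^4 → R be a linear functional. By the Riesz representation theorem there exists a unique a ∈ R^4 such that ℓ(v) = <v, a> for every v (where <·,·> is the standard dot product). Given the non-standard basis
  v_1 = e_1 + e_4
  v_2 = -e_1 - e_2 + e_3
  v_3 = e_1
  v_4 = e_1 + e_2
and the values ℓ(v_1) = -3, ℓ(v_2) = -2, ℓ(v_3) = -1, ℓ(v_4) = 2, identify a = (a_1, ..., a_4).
a = (-1, 3, 0, -2)

Write a = (a_1, ..., a_4) in the standard basis. For each basis vector v_i, ℓ(v_i) = <v_i, a> is a linear equation in the a_j's. Collect the n equations into a matrix system V a = ℓ, where row i of V is v_i (expressed in the standard basis). Since V is invertible (lower-triangular with 1s on the diagonal, up to permutation), solve by back-substitution:
  V =
[[1, 0, 0, 1],
 [-1, -1, 1, 0],
 [1, 0, 0, 0],
 [1, 1, 0, 0]]
  V a = (-3, -2, -1, 2)
Solving gives a = (-1, 3, 0, -2).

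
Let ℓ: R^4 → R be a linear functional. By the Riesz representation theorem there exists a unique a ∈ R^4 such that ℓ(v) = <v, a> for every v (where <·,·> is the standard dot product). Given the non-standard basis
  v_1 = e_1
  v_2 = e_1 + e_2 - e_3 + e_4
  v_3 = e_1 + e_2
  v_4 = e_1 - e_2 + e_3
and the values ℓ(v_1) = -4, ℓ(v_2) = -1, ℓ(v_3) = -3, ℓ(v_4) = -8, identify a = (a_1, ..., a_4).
a = (-4, 1, -3, -1)

Write a = (a_1, ..., a_4) in the standard basis. For each basis vector v_i, ℓ(v_i) = <v_i, a> is a linear equation in the a_j's. Collect the n equations into a matrix system V a = ℓ, where row i of V is v_i (expressed in the standard basis). Since V is invertible (lower-triangular with 1s on the diagonal, up to permutation), solve by back-substitution:
  V =
[[1, 0, 0, 0],
 [1, 1, -1, 1],
 [1, 1, 0, 0],
 [1, -1, 1, 0]]
  V a = (-4, -1, -3, -8)
Solving gives a = (-4, 1, -3, -1).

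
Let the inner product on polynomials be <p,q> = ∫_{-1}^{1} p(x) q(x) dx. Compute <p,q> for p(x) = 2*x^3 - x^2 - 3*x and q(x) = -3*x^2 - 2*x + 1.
<p,q> = 44/15

Expand the product: p(x)·q(x) = -6*x^5 - x^4 + 13*x^3 + 5*x^2 - 3*x.
∫_{-1}^{1} of each monomial x^k gives [2/(k+1) if k even, 0 if k odd]. Integrating term-by-term (or equivalently evaluating the antiderivative F(x) = -x^6 - x^5/5 + 13*x^4/4 + 5*x^3/3 - 3*x^2/2 at the endpoints):
  F(1) − F(−1) = 133/60 − (-43/60) = 44/15.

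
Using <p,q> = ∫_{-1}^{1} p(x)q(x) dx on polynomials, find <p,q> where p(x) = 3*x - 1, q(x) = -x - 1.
<p,q> = 0

Expand the product: p(x)·q(x) = -3*x^2 - 2*x + 1.
∫_{-1}^{1} of each monomial x^k gives [2/(k+1) if k even, 0 if k odd]. Integrating term-by-term (or equivalently evaluating the antiderivative F(x) = -x^3 - x^2 + x at the endpoints):
  F(1) − F(−1) = -1 − (-1) = 0.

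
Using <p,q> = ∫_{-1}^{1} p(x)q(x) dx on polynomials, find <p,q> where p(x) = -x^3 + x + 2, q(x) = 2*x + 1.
<p,q> = 68/15

Expand the product: p(x)·q(x) = -2*x^4 - x^3 + 2*x^2 + 5*x + 2.
∫_{-1}^{1} of each monomial x^k gives [2/(k+1) if k even, 0 if k odd]. Integrating term-by-term (or equivalently evaluating the antiderivative F(x) = -2*x^5/5 - x^4/4 + 2*x^3/3 + 5*x^2/2 + 2*x at the endpoints):
  F(1) − F(−1) = 271/60 − (-1/60) = 68/15.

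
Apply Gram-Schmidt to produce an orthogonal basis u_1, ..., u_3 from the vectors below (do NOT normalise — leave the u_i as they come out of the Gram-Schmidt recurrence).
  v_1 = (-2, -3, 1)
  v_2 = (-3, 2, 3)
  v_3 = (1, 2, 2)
Orthogonal basis:
  u_1 = (-2, -3, 1)
  u_2 = (-18/7, 37/14, 39/14)
  u_3 = (341/299, -93/299, 31/23)

Apply the Gram-Schmidt recurrence
  u_1 = v_1
  u_i = v_i − Σ_{j<i} ((v_i · u_j) / (u_j · u_j)) · u_j.

Step by step this gives:
  u_1 = (-2, -3, 1)
  u_2 = (-18/7, 37/14, 39/14)
  u_3 = (341/299, -93/299, 31/23)

Orthogonality check:
  u_2 · u_1 = 0 (should be 0)
  u_3 · u_1 = 0 (should be 0)
  u_3 · u_2 = 0 (should be 0)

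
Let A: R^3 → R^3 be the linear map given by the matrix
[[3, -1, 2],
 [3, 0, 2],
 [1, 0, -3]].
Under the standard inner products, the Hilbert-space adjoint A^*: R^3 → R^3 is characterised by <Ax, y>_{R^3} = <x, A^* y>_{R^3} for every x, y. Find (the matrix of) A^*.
A^* = A^T =
[[3, 3, 1],
 [-1, 0, 0],
 [2, 2, -3]]

For real matrices with standard dot products, the defining identity <Ax, y> = <x, A^* y> gives (Ax)^T y = x^T (A^*) y, i.e. x^T A^T y = x^T (A^*) y. Since this holds for all x, y, we must have A^* = A^T. Therefore
A^* =
[[3, 3, 1],
 [-1, 0, 0],
 [2, 2, -3]].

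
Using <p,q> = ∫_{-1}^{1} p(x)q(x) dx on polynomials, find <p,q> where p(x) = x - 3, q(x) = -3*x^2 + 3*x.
<p,q> = 8

Expand the product: p(x)·q(x) = -3*x^3 + 12*x^2 - 9*x.
∫_{-1}^{1} of each monomial x^k gives [2/(k+1) if k even, 0 if k odd]. Integrating term-by-term (or equivalently evaluating the antiderivative F(x) = -3*x^4/4 + 4*x^3 - 9*x^2/2 at the endpoints):
  F(1) − F(−1) = -5/4 − (-37/4) = 8.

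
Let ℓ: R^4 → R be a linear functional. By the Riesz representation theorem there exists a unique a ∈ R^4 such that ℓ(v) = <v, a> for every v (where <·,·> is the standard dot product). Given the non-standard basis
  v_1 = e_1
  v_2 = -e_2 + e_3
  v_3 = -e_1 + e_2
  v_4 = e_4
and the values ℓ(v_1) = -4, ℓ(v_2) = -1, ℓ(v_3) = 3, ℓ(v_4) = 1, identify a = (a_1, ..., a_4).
a = (-4, -1, -2, 1)

Write a = (a_1, ..., a_4) in the standard basis. For each basis vector v_i, ℓ(v_i) = <v_i, a> is a linear equation in the a_j's. Collect the n equations into a matrix system V a = ℓ, where row i of V is v_i (expressed in the standard basis). Since V is invertible (lower-triangular with 1s on the diagonal, up to permutation), solve by back-substitution:
  V =
[[1, 0, 0, 0],
 [0, -1, 1, 0],
 [-1, 1, 0, 0],
 [0, 0, 0, 1]]
  V a = (-4, -1, 3, 1)
Solving gives a = (-4, -1, -2, 1).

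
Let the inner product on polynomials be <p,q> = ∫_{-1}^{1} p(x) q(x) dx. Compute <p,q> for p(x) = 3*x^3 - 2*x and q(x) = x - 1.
<p,q> = -2/15

Expand the product: p(x)·q(x) = 3*x^4 - 3*x^3 - 2*x^2 + 2*x.
∫_{-1}^{1} of each monomial x^k gives [2/(k+1) if k even, 0 if k odd]. Integrating term-by-term (or equivalently evaluating the antiderivative F(x) = 3*x^5/5 - 3*x^4/4 - 2*x^3/3 + x^2 at the endpoints):
  F(1) − F(−1) = 11/60 − (19/60) = -2/15.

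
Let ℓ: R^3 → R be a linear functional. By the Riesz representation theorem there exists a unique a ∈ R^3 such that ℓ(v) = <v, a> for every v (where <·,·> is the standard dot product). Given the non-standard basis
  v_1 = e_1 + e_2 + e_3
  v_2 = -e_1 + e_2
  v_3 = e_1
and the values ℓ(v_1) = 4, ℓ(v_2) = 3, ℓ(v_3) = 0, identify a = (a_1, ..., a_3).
a = (0, 3, 1)

Write a = (a_1, ..., a_3) in the standard basis. For each basis vector v_i, ℓ(v_i) = <v_i, a> is a linear equation in the a_j's. Collect the n equations into a matrix system V a = ℓ, where row i of V is v_i (expressed in the standard basis). Since V is invertible (lower-triangular with 1s on the diagonal, up to permutation), solve by back-substitution:
  V =
[[1, 1, 1],
 [-1, 1, 0],
 [1, 0, 0]]
  V a = (4, 3, 0)
Solving gives a = (0, 3, 1).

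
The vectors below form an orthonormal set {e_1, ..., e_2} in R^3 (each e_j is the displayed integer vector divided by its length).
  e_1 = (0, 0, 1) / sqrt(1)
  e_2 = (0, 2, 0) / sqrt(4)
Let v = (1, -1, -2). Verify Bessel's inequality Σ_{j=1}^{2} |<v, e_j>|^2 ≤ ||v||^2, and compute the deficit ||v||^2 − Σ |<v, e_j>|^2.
Σ |<v, e_j>|^2 = 5; ||v||^2 = 6; deficit = 1

Write each e_j = u_j / sqrt(<u_j, u_j>) where u_j is the displayed integer vector. Then <v, e_j> = <v, u_j> / sqrt(<u_j, u_j>), so |<v, e_j>|^2 = <v, u_j>^2 / <u_j, u_j>.
Coefficients: <v, e_1> = -2/sqrt(1), <v, e_2> = -2/sqrt(4).
Square and sum: Σ |<v, e_j>|^2 = 5.
Compute ||v||^2 = v·v = 6.
Deficit = 6 − 5 = 1 ≥ 0, confirming Bessel's inequality. (The deficit equals ||v − Σ <v,e_j> e_j||^2, the squared distance from v to span{e_j}.)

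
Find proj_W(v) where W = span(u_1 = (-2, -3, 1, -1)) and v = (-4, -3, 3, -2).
proj_W(v) = (-44/15, -22/5, 22/15, -22/15)

Set up U = [u_1 | ... | u_1] ∈ R^(4×1). The projector onto W = col(U) is P = U (U^T U)^(-1) U^T.
Compute U^T U =
  [15],
and U^T v = (22).
Solve U^T U · c = U^T v for the coefficients: c = (22/15). The projection is proj_W(v) = U c.
Check: (v - proj_W(v)) · u_1 = 0  (should be 0).
Result: proj_W(v) = (-44/15, -22/5, 22/15, -22/15).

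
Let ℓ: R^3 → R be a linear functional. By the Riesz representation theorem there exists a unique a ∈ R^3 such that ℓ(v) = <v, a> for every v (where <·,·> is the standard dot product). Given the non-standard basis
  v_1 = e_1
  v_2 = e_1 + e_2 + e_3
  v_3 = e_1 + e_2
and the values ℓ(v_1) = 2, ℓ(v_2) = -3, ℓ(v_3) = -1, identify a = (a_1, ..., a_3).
a = (2, -3, -2)

Write a = (a_1, ..., a_3) in the standard basis. For each basis vector v_i, ℓ(v_i) = <v_i, a> is a linear equation in the a_j's. Collect the n equations into a matrix system V a = ℓ, where row i of V is v_i (expressed in the standard basis). Since V is invertible (lower-triangular with 1s on the diagonal, up to permutation), solve by back-substitution:
  V =
[[1, 0, 0],
 [1, 1, 1],
 [1, 1, 0]]
  V a = (2, -3, -1)
Solving gives a = (2, -3, -2).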